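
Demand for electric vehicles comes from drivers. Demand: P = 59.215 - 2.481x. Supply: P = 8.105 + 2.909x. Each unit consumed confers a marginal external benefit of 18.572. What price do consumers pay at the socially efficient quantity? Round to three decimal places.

Social marginal benefit = demand + MEB = 77.787 - 2.481x.
Set SMB = MC: 77.787 - 2.481x = 8.105 + 2.909x → x* = 12.9280.
Consumer price on the demand curve at x*: 59.215 − 2.481×12.9280 = 27.1406.

P = 27.141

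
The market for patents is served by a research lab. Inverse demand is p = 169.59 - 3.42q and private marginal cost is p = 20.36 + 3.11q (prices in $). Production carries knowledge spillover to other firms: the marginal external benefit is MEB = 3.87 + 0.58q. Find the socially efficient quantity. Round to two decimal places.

Social marginal cost = private MC − MEB = 16.49 + 2.53q.
Set SMC = demand: 16.49 + 2.53q = 169.59 - 3.42q → q* = 25.7311.

q* = 25.73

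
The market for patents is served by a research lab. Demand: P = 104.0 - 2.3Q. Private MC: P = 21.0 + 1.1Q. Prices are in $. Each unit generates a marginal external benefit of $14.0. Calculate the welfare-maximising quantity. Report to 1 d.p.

Social marginal cost = private MC − MEB = 7.0 + 1.1Q.
Set SMC = demand: 7.0 + 1.1Q = 104.0 - 2.3Q → Q* = 28.5294.

Q* = 28.5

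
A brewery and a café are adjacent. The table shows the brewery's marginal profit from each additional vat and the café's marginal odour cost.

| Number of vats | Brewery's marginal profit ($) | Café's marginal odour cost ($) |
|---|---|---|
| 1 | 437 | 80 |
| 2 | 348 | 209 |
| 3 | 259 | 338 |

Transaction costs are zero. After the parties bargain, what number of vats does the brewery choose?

Bargaining reaches the level where marginal profit last exceeds marginal odour cost.
That holds through level 2 (348 ≥ 209) but not at 3 (259 < 338).

2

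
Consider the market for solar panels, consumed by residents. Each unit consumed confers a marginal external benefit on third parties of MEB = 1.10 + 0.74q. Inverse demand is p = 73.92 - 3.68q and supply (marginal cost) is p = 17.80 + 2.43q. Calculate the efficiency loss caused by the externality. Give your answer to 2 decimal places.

DWL = 5.81

Market equilibrium (private): 17.80 + 2.43q = 73.92 - 3.68q → q_m = 9.1849.
Social marginal benefit = demand + MEB = 75.02 - 2.94q.
Set SMB = MC: 75.02 - 2.94q = 17.80 + 2.43q → q* = 10.6555.
Between q* and q_m the wedge SMB − MC runs linearly from 0 to MEB(q_m), so the loss is a triangle.
DWL = ½ × 1.4706 × 7.8969 = 5.8066.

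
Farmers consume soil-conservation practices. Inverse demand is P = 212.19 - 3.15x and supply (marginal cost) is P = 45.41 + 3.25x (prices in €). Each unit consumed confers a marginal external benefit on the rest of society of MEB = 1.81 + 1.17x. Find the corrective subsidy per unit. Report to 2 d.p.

Social marginal benefit = demand + MEB = 214.00 - 1.98x.
Set SMB = MC: 214.00 - 1.98x = 45.41 + 3.25x → x* = 32.2352.
The Pigouvian subsidy equals MEB at x*: 1.81 + 1.17×32.2352 = 39.5252.

subsidy = €39.53 per unit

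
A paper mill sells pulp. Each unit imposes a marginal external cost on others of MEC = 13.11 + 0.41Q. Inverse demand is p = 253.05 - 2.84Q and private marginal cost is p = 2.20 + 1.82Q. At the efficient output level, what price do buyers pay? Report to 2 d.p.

Social marginal cost = private MC + MEC = 15.31 + 2.23Q.
Set SMC = demand: 15.31 + 2.23Q = 253.05 - 2.84Q → Q* = 46.8915.
Consumer price on the demand curve at Q*: 253.05 − 2.84×46.8915 = 119.8781.

P = 119.88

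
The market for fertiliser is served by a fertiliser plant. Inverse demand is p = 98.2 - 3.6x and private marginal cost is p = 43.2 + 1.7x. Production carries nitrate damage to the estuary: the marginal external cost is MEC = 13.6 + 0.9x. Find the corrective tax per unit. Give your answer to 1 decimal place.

tax = 19.6 per unit

Social marginal cost = private MC + MEC = 56.8 + 2.6x.
Set SMC = demand: 56.8 + 2.6x = 98.2 - 3.6x → x* = 6.6774.
The Pigouvian tax equals MEC at x*: 13.6 + 0.9×6.6774 = 19.6097.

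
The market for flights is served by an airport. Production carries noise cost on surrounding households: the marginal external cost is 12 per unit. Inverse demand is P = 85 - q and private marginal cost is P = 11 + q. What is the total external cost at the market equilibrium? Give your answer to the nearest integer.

444

Market equilibrium (private): 11 + q = 85 - q → q_m = 37.0000.
Total external cost = MEC × q_m = 12 × 37.0000 = 444.0000.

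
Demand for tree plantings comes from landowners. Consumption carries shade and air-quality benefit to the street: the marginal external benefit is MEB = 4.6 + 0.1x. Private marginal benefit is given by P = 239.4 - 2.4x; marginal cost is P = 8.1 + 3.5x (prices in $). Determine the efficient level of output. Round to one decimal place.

Social marginal benefit = demand + MEB = 244.0 - 2.3x.
Set SMB = MC: 244.0 - 2.3x = 8.1 + 3.5x → x* = 40.6724.

x* = 40.7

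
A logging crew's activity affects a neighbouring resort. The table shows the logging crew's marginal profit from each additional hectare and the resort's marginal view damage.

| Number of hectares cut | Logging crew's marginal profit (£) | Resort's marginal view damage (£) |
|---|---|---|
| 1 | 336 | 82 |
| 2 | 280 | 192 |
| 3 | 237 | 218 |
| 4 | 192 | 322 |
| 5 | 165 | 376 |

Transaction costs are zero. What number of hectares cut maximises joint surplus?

3

Bargaining reaches the level where marginal profit last exceeds marginal view damage.
That holds through level 3 (237 ≥ 218) but not at 4 (192 < 322).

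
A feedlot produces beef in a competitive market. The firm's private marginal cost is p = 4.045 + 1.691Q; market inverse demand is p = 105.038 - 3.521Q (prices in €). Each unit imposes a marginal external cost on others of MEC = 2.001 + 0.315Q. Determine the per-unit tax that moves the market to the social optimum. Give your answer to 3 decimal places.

tax = €7.643 per unit

Social marginal cost = private MC + MEC = 6.046 + 2.006Q.
Set SMC = demand: 6.046 + 2.006Q = 105.038 - 3.521Q → Q* = 17.9106.
The Pigouvian tax equals MEC at Q*: 2.001 + 0.315×17.9106 = 7.6428.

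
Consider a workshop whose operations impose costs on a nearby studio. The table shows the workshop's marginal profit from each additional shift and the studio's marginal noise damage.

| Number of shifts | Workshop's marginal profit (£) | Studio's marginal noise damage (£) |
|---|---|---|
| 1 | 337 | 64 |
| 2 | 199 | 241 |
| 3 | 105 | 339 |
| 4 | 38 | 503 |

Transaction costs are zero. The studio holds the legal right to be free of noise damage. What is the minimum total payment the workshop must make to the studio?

£64

Efficient level: marginal profit ≥ marginal noise damage through level 1, so k* = 1.
With the studio holding the right, the workshop must at least compensate total damage at k*: 64 = 64.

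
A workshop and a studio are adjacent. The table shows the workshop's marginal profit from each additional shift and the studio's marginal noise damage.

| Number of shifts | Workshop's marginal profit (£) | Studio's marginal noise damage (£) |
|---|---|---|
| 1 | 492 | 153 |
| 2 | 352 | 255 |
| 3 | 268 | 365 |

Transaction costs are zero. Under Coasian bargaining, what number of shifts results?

2

Bargaining reaches the level where marginal profit last exceeds marginal noise damage.
That holds through level 2 (352 ≥ 255) but not at 3 (268 < 365).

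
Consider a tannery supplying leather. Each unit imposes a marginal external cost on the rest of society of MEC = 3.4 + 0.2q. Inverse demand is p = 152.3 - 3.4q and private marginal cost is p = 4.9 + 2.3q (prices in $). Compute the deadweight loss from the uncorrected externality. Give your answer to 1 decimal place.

DWL = $6.2

Market equilibrium (private): 4.9 + 2.3q = 152.3 - 3.4q → q_m = 25.8596.
Social marginal cost = private MC + MEC = 8.3 + 2.5q.
Set SMC = demand: 8.3 + 2.5q = 152.3 - 3.4q → q* = 24.4068.
The welfare-loss triangle has base |q_m − q*| and height MEC(q_m) (the vertical gap between SMC and demand is zero at q* and MEC at q_m).
DWL = ½ × 1.4528 × 8.5719 = 6.2266.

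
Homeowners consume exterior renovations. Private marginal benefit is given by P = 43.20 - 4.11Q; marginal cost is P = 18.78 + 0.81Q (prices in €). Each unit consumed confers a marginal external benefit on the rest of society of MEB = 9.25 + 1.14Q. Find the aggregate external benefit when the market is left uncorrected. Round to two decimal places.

€59.95

Market equilibrium (private): 18.78 + 0.81Q = 43.20 - 4.11Q → Q_m = 4.9634.
Total external benefit = ∫₀^{Q_m} (9.25 + 1.14Q) dQ = 9.25×4.9634 + ½×1.14×4.9634² = 59.9536.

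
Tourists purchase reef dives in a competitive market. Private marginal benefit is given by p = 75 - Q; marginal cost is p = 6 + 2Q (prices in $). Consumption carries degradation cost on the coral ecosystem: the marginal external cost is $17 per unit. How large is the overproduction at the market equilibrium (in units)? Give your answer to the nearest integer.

6 units

Market equilibrium (private): 6 + 2Q = 75 - Q → Q_m = 23.0000.
Social marginal benefit = demand − MEC = 58 - Q.
Set SMB = MC: 58 - Q = 6 + 2Q → Q* = 17.3333.
Gap = |23.0000 − 17.3333| = 5.6667.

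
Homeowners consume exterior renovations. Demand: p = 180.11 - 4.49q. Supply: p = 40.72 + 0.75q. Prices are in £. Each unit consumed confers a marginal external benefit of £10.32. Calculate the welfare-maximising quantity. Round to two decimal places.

Social marginal benefit = demand + MEB = 190.43 - 4.49q.
Set SMB = MC: 190.43 - 4.49q = 40.72 + 0.75q → q* = 28.5706.

q* = 28.57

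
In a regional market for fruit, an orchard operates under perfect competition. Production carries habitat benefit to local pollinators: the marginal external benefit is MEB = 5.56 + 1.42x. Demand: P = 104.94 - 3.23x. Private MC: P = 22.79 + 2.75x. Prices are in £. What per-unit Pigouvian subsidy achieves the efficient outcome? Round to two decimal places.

subsidy = £32.87 per unit

Social marginal cost = private MC − MEB = 17.23 + 1.33x.
Set SMC = demand: 17.23 + 1.33x = 104.94 - 3.23x → x* = 19.2346.
The Pigouvian subsidy equals MEB at x*: 5.56 + 1.42×19.2346 = 32.8731.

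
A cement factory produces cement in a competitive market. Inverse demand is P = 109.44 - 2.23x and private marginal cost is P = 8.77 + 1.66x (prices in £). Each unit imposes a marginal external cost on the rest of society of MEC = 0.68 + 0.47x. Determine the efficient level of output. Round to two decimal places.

x* = 22.93

Social marginal cost = private MC + MEC = 9.45 + 2.13x.
Set SMC = demand: 9.45 + 2.13x = 109.44 - 2.23x → x* = 22.9335.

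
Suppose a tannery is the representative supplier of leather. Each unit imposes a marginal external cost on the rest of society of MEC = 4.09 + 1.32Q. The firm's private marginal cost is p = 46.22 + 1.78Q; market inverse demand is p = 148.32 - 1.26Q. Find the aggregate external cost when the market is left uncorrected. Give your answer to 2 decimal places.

881.84

Market equilibrium (private): 46.22 + 1.78Q = 148.32 - 1.26Q → Q_m = 33.5855.
Total external cost = ∫₀^{Q_m} (4.09 + 1.32Q) dQ = 4.09×33.5855 + ½×1.32×33.5855² = 881.8353.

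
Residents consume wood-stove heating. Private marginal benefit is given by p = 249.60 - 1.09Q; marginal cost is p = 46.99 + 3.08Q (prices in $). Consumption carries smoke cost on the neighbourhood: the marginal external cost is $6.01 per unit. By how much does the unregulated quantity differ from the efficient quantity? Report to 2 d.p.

Market equilibrium (private): 46.99 + 3.08Q = 249.60 - 1.09Q → Q_m = 48.5875.
Social marginal benefit = demand − MEC = 243.59 - 1.09Q.
Set SMB = MC: 243.59 - 1.09Q = 46.99 + 3.08Q → Q* = 47.1463.
Gap = |48.5875 − 47.1463| = 1.4412.

1.44 units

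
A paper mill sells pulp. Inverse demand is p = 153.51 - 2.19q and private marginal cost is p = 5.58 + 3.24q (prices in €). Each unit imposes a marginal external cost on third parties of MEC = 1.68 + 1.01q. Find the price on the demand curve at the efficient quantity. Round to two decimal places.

P = €103.78

Social marginal cost = private MC + MEC = 7.26 + 4.25q.
Set SMC = demand: 7.26 + 4.25q = 153.51 - 2.19q → q* = 22.7096.
Consumer price on the demand curve at q*: 153.51 − 2.19×22.7096 = 103.7760.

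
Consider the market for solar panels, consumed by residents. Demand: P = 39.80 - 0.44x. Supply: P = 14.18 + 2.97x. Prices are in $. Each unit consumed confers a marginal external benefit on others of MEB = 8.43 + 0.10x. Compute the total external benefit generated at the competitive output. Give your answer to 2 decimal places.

$66.16

Market equilibrium (private): 14.18 + 2.97x = 39.80 - 0.44x → x_m = 7.5132.
Total external benefit = ∫₀^{x_m} (8.43 + 0.10x) dx = 8.43×7.5132 + ½×0.10×7.5132² = 66.1587.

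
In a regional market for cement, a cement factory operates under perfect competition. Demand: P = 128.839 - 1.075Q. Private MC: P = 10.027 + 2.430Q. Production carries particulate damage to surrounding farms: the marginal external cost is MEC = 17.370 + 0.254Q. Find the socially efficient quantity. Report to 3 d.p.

Q* = 26.986

Social marginal cost = private MC + MEC = 27.397 + 2.684Q.
Set SMC = demand: 27.397 + 2.684Q = 128.839 - 1.075Q → Q* = 26.9864.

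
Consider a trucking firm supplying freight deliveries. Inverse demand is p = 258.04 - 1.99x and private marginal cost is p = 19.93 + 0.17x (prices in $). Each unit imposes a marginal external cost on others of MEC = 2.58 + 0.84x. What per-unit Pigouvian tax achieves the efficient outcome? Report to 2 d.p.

Social marginal cost = private MC + MEC = 22.51 + 1.01x.
Set SMC = demand: 22.51 + 1.01x = 258.04 - 1.99x → x* = 78.5100.
The Pigouvian tax equals MEC at x*: 2.58 + 0.84×78.5100 = 68.5284.

tax = $68.53 per unit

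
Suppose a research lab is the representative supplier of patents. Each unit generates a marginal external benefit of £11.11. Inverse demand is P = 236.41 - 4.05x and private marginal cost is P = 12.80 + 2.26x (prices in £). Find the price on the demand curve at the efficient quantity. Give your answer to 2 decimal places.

Social marginal cost = private MC − MEB = 1.69 + 2.26x.
Set SMC = demand: 1.69 + 2.26x = 236.41 - 4.05x → x* = 37.1981.
Consumer price on the demand curve at x*: 236.41 − 4.05×37.1981 = 85.7577.

P = £85.76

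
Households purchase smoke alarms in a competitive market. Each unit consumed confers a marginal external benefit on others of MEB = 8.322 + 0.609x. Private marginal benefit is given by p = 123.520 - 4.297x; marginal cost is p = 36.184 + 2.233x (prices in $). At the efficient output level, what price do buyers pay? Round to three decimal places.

P = $54.099

Social marginal benefit = demand + MEB = 131.842 - 3.688x.
Set SMB = MC: 131.842 - 3.688x = 36.184 + 2.233x → x* = 16.1557.
Consumer price on the demand curve at x*: 123.520 − 4.297×16.1557 = 54.0990.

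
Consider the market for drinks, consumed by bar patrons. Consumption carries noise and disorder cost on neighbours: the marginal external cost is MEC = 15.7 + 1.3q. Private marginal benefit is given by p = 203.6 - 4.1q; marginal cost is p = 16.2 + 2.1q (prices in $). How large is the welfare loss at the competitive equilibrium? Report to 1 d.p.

DWL = $201.6

Market equilibrium (private): 16.2 + 2.1q = 203.6 - 4.1q → q_m = 30.2258.
Social marginal benefit = demand − MEC = 187.9 - 5.4q.
Set SMB = MC: 187.9 - 5.4q = 16.2 + 2.1q → q* = 22.8933.
The welfare-loss triangle has base |q_m − q*| and height MEC(q_m) (the vertical gap between SMB and MC is zero at q* and MEC at q_m).
DWL = ½ × 7.3325 × 54.9935 = 201.6199.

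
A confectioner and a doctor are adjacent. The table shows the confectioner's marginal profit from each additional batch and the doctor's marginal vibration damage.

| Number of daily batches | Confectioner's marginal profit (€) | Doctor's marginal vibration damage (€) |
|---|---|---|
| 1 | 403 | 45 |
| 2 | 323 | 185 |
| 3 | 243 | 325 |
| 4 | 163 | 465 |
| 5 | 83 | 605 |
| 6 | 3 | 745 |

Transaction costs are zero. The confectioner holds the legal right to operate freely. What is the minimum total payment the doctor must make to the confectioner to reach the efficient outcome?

Left alone the confectioner would choose level 6 (marginal profit stays positive).
Efficient level: k* = 2 (marginal profit ≥ marginal vibration damage through 2).
The doctor must at least cover the confectioner's forgone profit from cutting 6→2: 243 + 163 + 83 + 3 = 492.

€492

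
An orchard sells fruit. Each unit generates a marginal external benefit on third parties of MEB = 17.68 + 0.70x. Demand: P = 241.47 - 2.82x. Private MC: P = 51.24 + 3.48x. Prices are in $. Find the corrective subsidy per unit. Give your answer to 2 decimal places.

Social marginal cost = private MC − MEB = 33.56 + 2.78x.
Set SMC = demand: 33.56 + 2.78x = 241.47 - 2.82x → x* = 37.1268.
The Pigouvian subsidy equals MEB at x*: 17.68 + 0.70×37.1268 = 43.6688.

subsidy = $43.67 per unit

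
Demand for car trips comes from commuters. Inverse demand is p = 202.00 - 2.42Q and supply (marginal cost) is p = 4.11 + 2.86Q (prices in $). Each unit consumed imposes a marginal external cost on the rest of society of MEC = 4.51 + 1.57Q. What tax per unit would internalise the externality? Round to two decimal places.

Social marginal benefit = demand − MEC = 197.49 - 3.99Q.
Set SMB = MC: 197.49 - 3.99Q = 4.11 + 2.86Q → Q* = 28.2307.
The Pigouvian tax equals MEC at Q*: 4.51 + 1.57×28.2307 = 48.8322.

tax = $48.83 per unit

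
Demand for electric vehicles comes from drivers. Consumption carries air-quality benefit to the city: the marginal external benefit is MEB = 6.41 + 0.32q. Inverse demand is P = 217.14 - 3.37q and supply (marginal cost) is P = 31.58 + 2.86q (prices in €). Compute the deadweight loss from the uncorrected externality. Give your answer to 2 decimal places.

DWL = €21.50

Market equilibrium (private): 31.58 + 2.86q = 217.14 - 3.37q → q_m = 29.7849.
Social marginal benefit = demand + MEB = 223.55 - 3.05q.
Set SMB = MC: 223.55 - 3.05q = 31.58 + 2.86q → q* = 32.4822.
Between q* and q_m the wedge SMB − MC runs linearly from 0 to MEB(q_m), so the loss is a triangle.
DWL = ½ × 2.6973 × 15.9412 = 21.4991.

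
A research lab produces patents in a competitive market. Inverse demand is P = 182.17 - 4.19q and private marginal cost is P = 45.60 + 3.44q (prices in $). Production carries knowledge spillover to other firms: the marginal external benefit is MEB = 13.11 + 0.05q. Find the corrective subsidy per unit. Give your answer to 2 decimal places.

Social marginal cost = private MC − MEB = 32.49 + 3.39q.
Set SMC = demand: 32.49 + 3.39q = 182.17 - 4.19q → q* = 19.7467.
The Pigouvian subsidy equals MEB at q*: 13.11 + 0.05×19.7467 = 14.0973.

subsidy = $14.10 per unit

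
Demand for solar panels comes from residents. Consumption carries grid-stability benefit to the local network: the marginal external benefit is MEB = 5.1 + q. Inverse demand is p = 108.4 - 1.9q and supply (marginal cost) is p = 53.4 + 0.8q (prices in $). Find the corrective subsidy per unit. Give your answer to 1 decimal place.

subsidy = $40.5 per unit

Social marginal benefit = demand + MEB = 113.5 - 0.9q.
Set SMB = MC: 113.5 - 0.9q = 53.4 + 0.8q → q* = 35.3529.
The Pigouvian subsidy equals MEB at q*: 5.1 + 1.0×35.3529 = 40.4529.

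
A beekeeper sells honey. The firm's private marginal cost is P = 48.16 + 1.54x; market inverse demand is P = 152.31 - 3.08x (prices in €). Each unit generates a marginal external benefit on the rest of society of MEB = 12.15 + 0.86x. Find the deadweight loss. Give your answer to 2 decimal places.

Market equilibrium (private): 48.16 + 1.54x = 152.31 - 3.08x → x_m = 22.5433.
Social marginal cost = private MC − MEB = 36.01 + 0.68x.
Set SMC = demand: 36.01 + 0.68x = 152.31 - 3.08x → x* = 30.9309.
The welfare-loss triangle has base |x_m − x*| and height MEB(x_m) (the vertical gap between SMC and demand is zero at x* and MEB at x_m).
DWL = ½ × 8.3876 × 31.5372 = 132.2607.

DWL = €132.26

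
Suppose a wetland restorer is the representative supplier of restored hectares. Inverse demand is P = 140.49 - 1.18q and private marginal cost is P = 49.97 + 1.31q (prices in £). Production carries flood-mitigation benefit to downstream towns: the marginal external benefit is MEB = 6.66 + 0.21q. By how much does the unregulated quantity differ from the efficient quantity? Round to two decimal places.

6.27 units

Market equilibrium (private): 49.97 + 1.31q = 140.49 - 1.18q → q_m = 36.3534.
Social marginal cost = private MC − MEB = 43.31 + 1.10q.
Set SMC = demand: 43.31 + 1.10q = 140.49 - 1.18q → q* = 42.6228.
Gap = |36.3534 − 42.6228| = 6.2694.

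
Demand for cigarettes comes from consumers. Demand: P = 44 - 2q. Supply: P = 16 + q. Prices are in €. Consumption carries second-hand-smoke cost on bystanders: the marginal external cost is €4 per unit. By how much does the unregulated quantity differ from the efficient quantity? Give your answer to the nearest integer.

Market equilibrium (private): 16 + q = 44 - 2q → q_m = 9.3333.
Social marginal benefit = demand − MEC = 40 - 2q.
Set SMB = MC: 40 - 2q = 16 + q → q* = 8.0000.
Gap = |9.3333 − 8.0000| = 1.3333.

1 units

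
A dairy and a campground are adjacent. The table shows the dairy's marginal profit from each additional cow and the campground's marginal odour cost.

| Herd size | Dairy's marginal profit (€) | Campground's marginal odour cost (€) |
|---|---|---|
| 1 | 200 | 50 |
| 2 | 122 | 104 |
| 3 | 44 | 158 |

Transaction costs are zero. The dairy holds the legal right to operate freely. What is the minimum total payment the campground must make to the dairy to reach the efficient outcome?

€44

Left alone the dairy would choose level 3 (marginal profit stays positive).
Efficient level: k* = 2 (marginal profit ≥ marginal odour cost through 2).
The campground must at least cover the dairy's forgone profit from cutting 3→2: 44 = 44.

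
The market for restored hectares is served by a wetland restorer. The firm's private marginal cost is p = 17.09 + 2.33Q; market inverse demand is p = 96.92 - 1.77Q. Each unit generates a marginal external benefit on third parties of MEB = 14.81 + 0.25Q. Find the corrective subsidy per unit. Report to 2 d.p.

subsidy = 20.96 per unit

Social marginal cost = private MC − MEB = 2.28 + 2.08Q.
Set SMC = demand: 2.28 + 2.08Q = 96.92 - 1.77Q → Q* = 24.5818.
The Pigouvian subsidy equals MEB at Q*: 14.81 + 0.25×24.5818 = 20.9555.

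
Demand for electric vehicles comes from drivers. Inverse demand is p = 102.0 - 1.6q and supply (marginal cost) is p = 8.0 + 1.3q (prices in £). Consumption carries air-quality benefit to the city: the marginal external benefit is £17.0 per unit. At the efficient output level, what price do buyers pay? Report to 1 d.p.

P = £40.8

Social marginal benefit = demand + MEB = 119.0 - 1.6q.
Set SMB = MC: 119.0 - 1.6q = 8.0 + 1.3q → q* = 38.2759.
Consumer price on the demand curve at q*: 102.0 − 1.6×38.2759 = 40.7586.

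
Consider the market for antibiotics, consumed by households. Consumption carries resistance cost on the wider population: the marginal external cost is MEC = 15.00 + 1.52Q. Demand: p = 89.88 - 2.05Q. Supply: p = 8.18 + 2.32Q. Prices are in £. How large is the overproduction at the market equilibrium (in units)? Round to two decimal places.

7.37 units

Market equilibrium (private): 8.18 + 2.32Q = 89.88 - 2.05Q → Q_m = 18.6957.
Social marginal benefit = demand − MEC = 74.88 - 3.57Q.
Set SMB = MC: 74.88 - 3.57Q = 8.18 + 2.32Q → Q* = 11.3243.
Gap = |18.6957 − 11.3243| = 7.3714.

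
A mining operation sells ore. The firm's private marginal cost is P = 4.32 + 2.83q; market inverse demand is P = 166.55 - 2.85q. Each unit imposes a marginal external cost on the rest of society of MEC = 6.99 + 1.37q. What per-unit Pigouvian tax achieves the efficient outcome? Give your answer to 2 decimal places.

tax = 37.16 per unit

Social marginal cost = private MC + MEC = 11.31 + 4.20q.
Set SMC = demand: 11.31 + 4.20q = 166.55 - 2.85q → q* = 22.0199.
The Pigouvian tax equals MEC at q*: 6.99 + 1.37×22.0199 = 37.1573.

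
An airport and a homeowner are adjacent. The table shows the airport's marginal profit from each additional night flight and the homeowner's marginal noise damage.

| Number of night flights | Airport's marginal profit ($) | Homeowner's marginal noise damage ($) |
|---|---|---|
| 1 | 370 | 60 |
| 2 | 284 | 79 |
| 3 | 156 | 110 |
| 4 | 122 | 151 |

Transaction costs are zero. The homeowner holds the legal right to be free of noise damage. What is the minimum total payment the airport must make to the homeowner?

$249

Efficient level: marginal profit ≥ marginal noise damage through level 3, so k* = 3.
With the homeowner holding the right, the airport must at least compensate total damage at k*: 60 + 79 + 110 = 249.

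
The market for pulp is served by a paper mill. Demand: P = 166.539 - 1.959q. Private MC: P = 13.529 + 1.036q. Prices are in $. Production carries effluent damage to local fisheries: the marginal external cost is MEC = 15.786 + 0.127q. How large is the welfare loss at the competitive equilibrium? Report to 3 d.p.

Market equilibrium (private): 13.529 + 1.036q = 166.539 - 1.959q → q_m = 51.0885.
Social marginal cost = private MC + MEC = 29.315 + 1.163q.
Set SMC = demand: 29.315 + 1.163q = 166.539 - 1.959q → q* = 43.9539.
The welfare-loss triangle has base |q_m − q*| and height MEC(q_m) (the vertical gap between SMC and demand is zero at q* and MEC at q_m).
DWL = ½ × 7.1346 × 22.2742 = 79.4588.

DWL = $79.459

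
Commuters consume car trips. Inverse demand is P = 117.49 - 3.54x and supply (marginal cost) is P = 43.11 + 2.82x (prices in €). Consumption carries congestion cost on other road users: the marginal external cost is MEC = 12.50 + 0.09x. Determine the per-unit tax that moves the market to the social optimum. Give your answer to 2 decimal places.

tax = €13.36 per unit

Social marginal benefit = demand − MEC = 104.99 - 3.63x.
Set SMB = MC: 104.99 - 3.63x = 43.11 + 2.82x → x* = 9.5938.
The Pigouvian tax equals MEC at x*: 12.50 + 0.09×9.5938 = 13.3634.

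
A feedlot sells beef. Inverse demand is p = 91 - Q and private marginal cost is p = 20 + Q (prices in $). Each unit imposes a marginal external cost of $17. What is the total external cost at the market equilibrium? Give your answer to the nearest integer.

$604

Market equilibrium (private): 20 + Q = 91 - Q → Q_m = 35.5000.
Total external cost = MEC × Q_m = 17 × 35.5000 = 603.5000.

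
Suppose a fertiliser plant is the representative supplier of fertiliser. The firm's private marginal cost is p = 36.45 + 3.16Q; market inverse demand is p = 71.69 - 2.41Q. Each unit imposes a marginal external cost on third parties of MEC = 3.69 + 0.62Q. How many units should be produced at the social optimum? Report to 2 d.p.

Social marginal cost = private MC + MEC = 40.14 + 3.78Q.
Set SMC = demand: 40.14 + 3.78Q = 71.69 - 2.41Q → Q* = 5.0969.

Q* = 5.10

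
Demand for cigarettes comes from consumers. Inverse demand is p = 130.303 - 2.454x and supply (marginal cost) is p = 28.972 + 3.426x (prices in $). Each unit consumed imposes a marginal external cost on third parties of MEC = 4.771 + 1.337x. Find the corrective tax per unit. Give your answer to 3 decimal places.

Social marginal benefit = demand − MEC = 125.532 - 3.791x.
Set SMB = MC: 125.532 - 3.791x = 28.972 + 3.426x → x* = 13.3795.
The Pigouvian tax equals MEC at x*: 4.771 + 1.337×13.3795 = 22.6594.

tax = $22.659 per unit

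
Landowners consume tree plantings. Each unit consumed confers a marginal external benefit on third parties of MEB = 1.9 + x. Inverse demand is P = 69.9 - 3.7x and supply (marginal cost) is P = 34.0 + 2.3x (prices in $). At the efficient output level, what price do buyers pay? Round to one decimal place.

P = $41.9

Social marginal benefit = demand + MEB = 71.8 - 2.7x.
Set SMB = MC: 71.8 - 2.7x = 34.0 + 2.3x → x* = 7.5600.
Consumer price on the demand curve at x*: 69.9 − 3.7×7.5600 = 41.9280.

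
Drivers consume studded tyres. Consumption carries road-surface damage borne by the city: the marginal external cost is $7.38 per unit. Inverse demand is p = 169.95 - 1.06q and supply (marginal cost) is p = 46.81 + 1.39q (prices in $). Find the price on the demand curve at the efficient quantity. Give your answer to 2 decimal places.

Social marginal benefit = demand − MEC = 162.57 - 1.06q.
Set SMB = MC: 162.57 - 1.06q = 46.81 + 1.39q → q* = 47.2490.
Consumer price on the demand curve at q*: 169.95 − 1.06×47.2490 = 119.8661.

P = $119.87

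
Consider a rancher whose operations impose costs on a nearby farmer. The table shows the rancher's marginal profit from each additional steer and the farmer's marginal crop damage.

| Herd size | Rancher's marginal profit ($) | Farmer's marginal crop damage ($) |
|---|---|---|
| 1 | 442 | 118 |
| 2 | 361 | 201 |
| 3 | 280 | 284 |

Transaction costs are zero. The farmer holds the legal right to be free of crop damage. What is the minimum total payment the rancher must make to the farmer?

$319

Efficient level: marginal profit ≥ marginal crop damage through level 2, so k* = 2.
With the farmer holding the right, the rancher must at least compensate total damage at k*: 118 + 201 = 319.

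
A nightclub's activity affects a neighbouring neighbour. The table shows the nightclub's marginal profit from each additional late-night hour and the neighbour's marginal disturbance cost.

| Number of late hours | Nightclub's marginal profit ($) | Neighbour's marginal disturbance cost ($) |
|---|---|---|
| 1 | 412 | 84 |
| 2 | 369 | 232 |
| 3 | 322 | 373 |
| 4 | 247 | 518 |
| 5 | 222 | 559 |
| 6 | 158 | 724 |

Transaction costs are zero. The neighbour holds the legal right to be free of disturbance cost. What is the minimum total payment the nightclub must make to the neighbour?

Efficient level: marginal profit ≥ marginal disturbance cost through level 2, so k* = 2.
With the neighbour holding the right, the nightclub must at least compensate total damage at k*: 84 + 232 = 316.

$316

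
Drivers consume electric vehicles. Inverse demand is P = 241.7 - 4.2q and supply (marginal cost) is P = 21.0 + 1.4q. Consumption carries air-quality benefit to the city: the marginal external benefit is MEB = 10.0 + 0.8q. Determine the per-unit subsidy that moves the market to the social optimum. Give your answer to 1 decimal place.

Social marginal benefit = demand + MEB = 251.7 - 3.4q.
Set SMB = MC: 251.7 - 3.4q = 21.0 + 1.4q → q* = 48.0625.
The Pigouvian subsidy equals MEB at q*: 10.0 + 0.8×48.0625 = 48.4500.

subsidy = 48.5 per unit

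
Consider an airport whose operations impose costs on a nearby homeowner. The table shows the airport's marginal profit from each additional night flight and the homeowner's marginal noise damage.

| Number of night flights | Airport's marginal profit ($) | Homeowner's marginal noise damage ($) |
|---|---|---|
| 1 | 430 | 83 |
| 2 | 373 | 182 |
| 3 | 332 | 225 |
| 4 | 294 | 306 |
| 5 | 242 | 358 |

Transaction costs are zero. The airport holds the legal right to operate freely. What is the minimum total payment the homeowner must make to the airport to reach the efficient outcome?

Left alone the airport would choose level 5 (marginal profit stays positive).
Efficient level: k* = 3 (marginal profit ≥ marginal noise damage through 3).
The homeowner must at least cover the airport's forgone profit from cutting 5→3: 294 + 242 = 536.

$536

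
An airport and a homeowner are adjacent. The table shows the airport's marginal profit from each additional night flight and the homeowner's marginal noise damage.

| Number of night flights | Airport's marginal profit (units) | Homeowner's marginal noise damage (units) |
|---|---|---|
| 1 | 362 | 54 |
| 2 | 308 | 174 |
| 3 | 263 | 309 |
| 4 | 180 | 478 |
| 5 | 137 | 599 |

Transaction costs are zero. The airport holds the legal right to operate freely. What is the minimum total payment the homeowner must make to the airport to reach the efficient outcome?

Left alone the airport would choose level 5 (marginal profit stays positive).
Efficient level: k* = 2 (marginal profit ≥ marginal noise damage through 2).
The homeowner must at least cover the airport's forgone profit from cutting 5→2: 263 + 180 + 137 = 580.

580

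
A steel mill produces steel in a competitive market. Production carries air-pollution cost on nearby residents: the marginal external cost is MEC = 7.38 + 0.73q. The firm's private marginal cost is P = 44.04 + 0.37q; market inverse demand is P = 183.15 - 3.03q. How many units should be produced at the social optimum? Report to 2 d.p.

q* = 31.90

Social marginal cost = private MC + MEC = 51.42 + 1.10q.
Set SMC = demand: 51.42 + 1.10q = 183.15 - 3.03q → q* = 31.8959.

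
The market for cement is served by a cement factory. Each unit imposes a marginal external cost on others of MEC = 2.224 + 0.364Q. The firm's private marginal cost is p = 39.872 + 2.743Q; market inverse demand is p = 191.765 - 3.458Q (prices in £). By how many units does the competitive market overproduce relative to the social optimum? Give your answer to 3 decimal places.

Market equilibrium (private): 39.872 + 2.743Q = 191.765 - 3.458Q → Q_m = 24.4949.
Social marginal cost = private MC + MEC = 42.096 + 3.107Q.
Set SMC = demand: 42.096 + 3.107Q = 191.765 - 3.458Q → Q* = 22.7980.
Gap = |24.4949 − 22.7980| = 1.6969.

1.697 units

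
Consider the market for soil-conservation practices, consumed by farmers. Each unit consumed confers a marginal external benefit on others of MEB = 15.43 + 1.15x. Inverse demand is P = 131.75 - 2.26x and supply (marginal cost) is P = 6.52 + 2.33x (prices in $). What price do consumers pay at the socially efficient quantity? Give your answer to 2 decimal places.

Social marginal benefit = demand + MEB = 147.18 - 1.11x.
Set SMB = MC: 147.18 - 1.11x = 6.52 + 2.33x → x* = 40.8895.
Consumer price on the demand curve at x*: 131.75 − 2.26×40.8895 = 39.3397.

P = $39.34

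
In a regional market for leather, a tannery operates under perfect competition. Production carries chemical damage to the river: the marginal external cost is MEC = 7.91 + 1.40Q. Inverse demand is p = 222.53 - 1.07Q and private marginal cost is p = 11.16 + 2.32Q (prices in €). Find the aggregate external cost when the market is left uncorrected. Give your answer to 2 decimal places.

Market equilibrium (private): 11.16 + 2.32Q = 222.53 - 1.07Q → Q_m = 62.3510.
Total external cost = ∫₀^{Q_m} (7.91 + 1.40Q) dQ = 7.91×62.3510 + ½×1.40×62.3510² = 3214.5495.

€3214.55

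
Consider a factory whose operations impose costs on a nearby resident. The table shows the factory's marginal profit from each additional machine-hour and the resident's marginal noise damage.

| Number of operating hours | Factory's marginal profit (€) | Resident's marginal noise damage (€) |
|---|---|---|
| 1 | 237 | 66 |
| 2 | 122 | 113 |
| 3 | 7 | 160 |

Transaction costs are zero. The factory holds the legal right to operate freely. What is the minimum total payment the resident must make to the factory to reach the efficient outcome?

Left alone the factory would choose level 3 (marginal profit stays positive).
Efficient level: k* = 2 (marginal profit ≥ marginal noise damage through 2).
The resident must at least cover the factory's forgone profit from cutting 3→2: 7 = 7.

€7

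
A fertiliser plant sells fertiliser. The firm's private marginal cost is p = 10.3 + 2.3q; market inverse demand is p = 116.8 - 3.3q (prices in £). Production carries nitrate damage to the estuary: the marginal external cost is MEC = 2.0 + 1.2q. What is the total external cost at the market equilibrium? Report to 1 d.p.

£255.0

Market equilibrium (private): 10.3 + 2.3q = 116.8 - 3.3q → q_m = 19.0179.
Total external cost = ∫₀^{q_m} (2.0 + 1.2q) dq = 2.0×19.0179 + ½×1.2×19.0179² = 255.0441.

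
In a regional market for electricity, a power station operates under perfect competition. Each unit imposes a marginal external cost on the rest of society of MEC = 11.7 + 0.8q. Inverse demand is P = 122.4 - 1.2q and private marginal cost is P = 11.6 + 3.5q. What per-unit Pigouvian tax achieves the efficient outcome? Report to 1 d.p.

tax = 26.1 per unit

Social marginal cost = private MC + MEC = 23.3 + 4.3q.
Set SMC = demand: 23.3 + 4.3q = 122.4 - 1.2q → q* = 18.0182.
The Pigouvian tax equals MEC at q*: 11.7 + 0.8×18.0182 = 26.1146.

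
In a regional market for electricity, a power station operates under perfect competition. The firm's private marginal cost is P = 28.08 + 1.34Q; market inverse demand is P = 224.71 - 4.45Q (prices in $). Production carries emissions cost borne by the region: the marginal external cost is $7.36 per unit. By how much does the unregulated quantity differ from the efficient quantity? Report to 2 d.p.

1.27 units

Market equilibrium (private): 28.08 + 1.34Q = 224.71 - 4.45Q → Q_m = 33.9603.
Social marginal cost = private MC + MEC = 35.44 + 1.34Q.
Set SMC = demand: 35.44 + 1.34Q = 224.71 - 4.45Q → Q* = 32.6891.
Gap = |33.9603 − 32.6891| = 1.2712.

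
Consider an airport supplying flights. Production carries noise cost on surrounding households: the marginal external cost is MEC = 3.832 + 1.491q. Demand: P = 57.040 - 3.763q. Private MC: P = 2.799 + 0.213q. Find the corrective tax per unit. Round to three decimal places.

tax = 17.580 per unit

Social marginal cost = private MC + MEC = 6.631 + 1.704q.
Set SMC = demand: 6.631 + 1.704q = 57.040 - 3.763q → q* = 9.2206.
The Pigouvian tax equals MEC at q*: 3.832 + 1.491×9.2206 = 17.5799.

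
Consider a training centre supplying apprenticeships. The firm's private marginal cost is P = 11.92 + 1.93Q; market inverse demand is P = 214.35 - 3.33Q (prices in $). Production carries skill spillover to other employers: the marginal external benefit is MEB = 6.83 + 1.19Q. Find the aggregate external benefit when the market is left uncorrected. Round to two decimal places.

$1144.09

Market equilibrium (private): 11.92 + 1.93Q = 214.35 - 3.33Q → Q_m = 38.4848.
Total external benefit = ∫₀^{Q_m} (6.83 + 1.19Q) dQ = 6.83×38.4848 + ½×1.19×38.4848² = 1144.0937.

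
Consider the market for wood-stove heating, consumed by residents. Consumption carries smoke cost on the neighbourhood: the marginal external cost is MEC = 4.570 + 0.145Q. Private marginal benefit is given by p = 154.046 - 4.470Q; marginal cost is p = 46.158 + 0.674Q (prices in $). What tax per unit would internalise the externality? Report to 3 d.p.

Social marginal benefit = demand − MEC = 149.476 - 4.615Q.
Set SMB = MC: 149.476 - 4.615Q = 46.158 + 0.674Q → Q* = 19.5345.
The Pigouvian tax equals MEC at Q*: 4.570 + 0.145×19.5345 = 7.4025.

tax = $7.403 per unit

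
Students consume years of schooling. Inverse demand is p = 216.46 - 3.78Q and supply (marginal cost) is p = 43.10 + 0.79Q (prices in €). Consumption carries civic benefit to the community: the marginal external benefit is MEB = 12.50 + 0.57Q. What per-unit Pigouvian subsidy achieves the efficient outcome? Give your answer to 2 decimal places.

Social marginal benefit = demand + MEB = 228.96 - 3.21Q.
Set SMB = MC: 228.96 - 3.21Q = 43.10 + 0.79Q → Q* = 46.4650.
The Pigouvian subsidy equals MEB at Q*: 12.50 + 0.57×46.4650 = 38.9851.

subsidy = €38.99 per unit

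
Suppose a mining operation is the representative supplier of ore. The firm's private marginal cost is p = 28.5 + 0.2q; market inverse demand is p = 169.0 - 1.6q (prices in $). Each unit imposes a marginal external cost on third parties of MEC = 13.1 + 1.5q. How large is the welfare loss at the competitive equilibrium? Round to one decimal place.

DWL = $2567.8

Market equilibrium (private): 28.5 + 0.2q = 169.0 - 1.6q → q_m = 78.0556.
Social marginal cost = private MC + MEC = 41.6 + 1.7q.
Set SMC = demand: 41.6 + 1.7q = 169.0 - 1.6q → q* = 38.6061.
Height of the DWL triangle at q_m is SMC(q_m) − demand(q_m) = MEC(q_m) = 130.1833.
DWL = ½ × 39.4495 × 130.1833 = 2567.8330.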